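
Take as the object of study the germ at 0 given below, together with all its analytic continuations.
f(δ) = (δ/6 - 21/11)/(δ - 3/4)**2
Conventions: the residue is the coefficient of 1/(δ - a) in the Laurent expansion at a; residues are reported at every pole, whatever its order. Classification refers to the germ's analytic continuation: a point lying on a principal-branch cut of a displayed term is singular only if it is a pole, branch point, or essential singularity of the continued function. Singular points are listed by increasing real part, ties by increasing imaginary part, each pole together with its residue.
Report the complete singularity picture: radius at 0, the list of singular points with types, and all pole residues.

Denominator factor (δ - 3/4)^2: pole of order 2 at 3/4, modulus 3/4.
The radius of convergence is the smallest modulus among the singular points: 3/4.
At the order-2 pole 3/4 set g(δ) = (δ - (3/4))^2*f(δ) = δ/6 - 21/11.
Order-2 pole: residue = g'(a); g'(3/4) = 1/6, so the residue is 1/6.

Radius of convergence at 0: 3/4.
At 3/4: a pole of order 2; residue 1/6.


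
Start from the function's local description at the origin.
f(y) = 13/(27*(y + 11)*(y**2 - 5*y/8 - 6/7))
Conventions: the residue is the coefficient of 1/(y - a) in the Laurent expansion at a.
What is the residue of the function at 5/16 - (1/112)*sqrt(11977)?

The residue is -364/192051 - (65884/328599261)*sqrt(11977).

The factor y**2 - 5*y/8 - 6/7 splits as (y - a)(y - a') with a = 5/16 - (1/112)*sqrt(11977), a' = 5/16 + (1/112)*sqrt(11977). At the order-1 pole a set g(y) = (y - a)*f(y) = [13/(27*(y + 11))] / (y - a').
Simple pole: residue = g(a) at a = 5/16 - (1/112)*sqrt(11977), which is -364/192051 - (65884/328599261)*sqrt(11977).


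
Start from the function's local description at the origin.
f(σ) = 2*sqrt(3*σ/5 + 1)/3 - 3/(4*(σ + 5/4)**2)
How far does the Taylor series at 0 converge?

Denominator factor (σ + 5/4)^2: pole of order 2 at -5/4, modulus 5/4.
Branch term (2/3)*sqrt(1 - σ/(-5/3)): its argument vanishes at σ = -5/3, a square-root branch point, modulus 5/3.
The radius of convergence is the smallest modulus among the singular points: 5/4.

The radius of convergence is 5/4.


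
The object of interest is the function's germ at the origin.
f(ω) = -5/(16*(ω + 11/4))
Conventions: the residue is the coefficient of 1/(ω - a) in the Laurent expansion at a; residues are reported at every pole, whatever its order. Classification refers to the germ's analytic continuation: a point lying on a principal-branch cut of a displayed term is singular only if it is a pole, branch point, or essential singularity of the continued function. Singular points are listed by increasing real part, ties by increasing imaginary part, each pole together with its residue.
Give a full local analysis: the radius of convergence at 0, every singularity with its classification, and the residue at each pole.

Denominator factor (ω + 11/4): pole of order 1 at -11/4, modulus 11/4.
The radius of convergence is the smallest modulus among the singular points: 11/4.
At the order-1 pole -11/4 set g(ω) = (ω - (-11/4))*f(ω) = -5/16.
Simple pole: residue = g(a) at a = -11/4, which is -5/16.

Radius of convergence at 0: 11/4.
At -11/4: a pole of order 1; residue -5/16.


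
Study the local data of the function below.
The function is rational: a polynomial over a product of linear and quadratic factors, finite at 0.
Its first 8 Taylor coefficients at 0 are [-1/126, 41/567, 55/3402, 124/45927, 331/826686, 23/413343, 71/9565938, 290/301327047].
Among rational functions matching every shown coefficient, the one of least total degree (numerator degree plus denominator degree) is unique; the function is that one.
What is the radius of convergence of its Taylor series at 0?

No rational of total degree below 3 reproduces all 8 coefficients; solving the [1/2] Pade equations on them gives f(μ) = (6*μ - 9/14)/(μ - 9)**2, whose expansion matches every shown term.
Denominator factor (μ - 9)^2: pole of order 2 at 9, modulus 9.
The radius of convergence is the smallest modulus among the singular points: 9.

The radius of convergence is 9.


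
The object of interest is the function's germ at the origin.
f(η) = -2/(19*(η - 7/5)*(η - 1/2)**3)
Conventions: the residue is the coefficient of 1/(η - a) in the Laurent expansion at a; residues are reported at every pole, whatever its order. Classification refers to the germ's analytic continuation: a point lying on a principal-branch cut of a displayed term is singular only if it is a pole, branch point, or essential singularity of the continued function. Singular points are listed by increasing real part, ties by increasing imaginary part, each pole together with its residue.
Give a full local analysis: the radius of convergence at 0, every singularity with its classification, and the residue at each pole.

Radius of convergence at 0: 1/2.
At 1/2: a pole of order 3; residue 2000/13851.
At 7/5: a pole of order 1; residue -2000/13851.

Denominator factor (η - 7/5): pole of order 1 at 7/5, modulus 7/5.
Denominator factor (η - 1/2)^3: pole of order 3 at 1/2, modulus 1/2.
The radius of convergence is the smallest modulus among the singular points: 1/2.
At the order-3 pole 1/2 set g(η) = (η - (1/2))^3*f(η) = -2/(19*(η - 7/5)).
Order-3 pole: residue = g''(a)/2; g''(1/2) = 4000/13851, so the residue is 2000/13851.
At the order-1 pole 7/5 set g(η) = (η - (7/5))*f(η) = -2/(19*(η - 1/2)**3).
Simple pole: residue = g(a) at a = 7/5, which is -2000/13851.
List the singular points by increasing real part (a conjugate pair: the negative imaginary part first).


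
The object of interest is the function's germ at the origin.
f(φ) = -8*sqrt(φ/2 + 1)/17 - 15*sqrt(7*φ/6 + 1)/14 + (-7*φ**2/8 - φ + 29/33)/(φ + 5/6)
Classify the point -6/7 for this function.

The point is an algebraic (square-root) branch point.

The term (-15/14)*sqrt(1 - φ/(-6/7)) has argument 1 - -6/7/(-6/7) = 0 at -6/7: a square-root (algebraic, two-sheeted) branch point; the remaining terms are analytic or single-valued there.


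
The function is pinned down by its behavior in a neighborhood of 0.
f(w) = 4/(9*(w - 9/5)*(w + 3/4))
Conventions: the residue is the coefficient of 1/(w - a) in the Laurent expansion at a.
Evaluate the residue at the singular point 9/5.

The residue is 80/459.

At the order-1 pole 9/5 set g(w) = (w - (9/5))*f(w) = 4/(9*(w + 3/4)).
Simple pole: residue = g(a) at a = 9/5, which is 80/459.


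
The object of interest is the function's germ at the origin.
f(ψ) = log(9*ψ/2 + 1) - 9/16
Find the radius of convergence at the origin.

Branch term (1)*log(1 - ψ/(-2/9)): its argument vanishes at ψ = -2/9, a logarithmic branch point, modulus 2/9.
The radius of convergence is the smallest modulus among the singular points: 2/9.

The radius of convergence is 2/9.


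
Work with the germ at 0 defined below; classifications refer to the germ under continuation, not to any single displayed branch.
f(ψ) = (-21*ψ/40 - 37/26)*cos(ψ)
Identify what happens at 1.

There is no denominator, hence no pole anywhere.
The factor cos(ψ) is entire.
So the germ continues analytically to 1.

The point is a regular point.


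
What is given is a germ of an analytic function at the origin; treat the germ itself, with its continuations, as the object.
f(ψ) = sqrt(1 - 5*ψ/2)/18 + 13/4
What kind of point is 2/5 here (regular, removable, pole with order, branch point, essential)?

The point is an algebraic (square-root) branch point.

The term (1/18)*sqrt(1 - ψ/(2/5)) has argument 1 - 2/5/(2/5) = 0 at 2/5: a square-root (algebraic, two-sheeted) branch point; the remaining terms are analytic or single-valued there.


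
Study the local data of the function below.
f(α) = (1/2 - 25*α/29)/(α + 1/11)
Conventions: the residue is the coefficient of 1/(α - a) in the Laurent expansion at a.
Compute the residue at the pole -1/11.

At the order-1 pole -1/11 set g(α) = (α - (-1/11))*f(α) = 1/2 - 25*α/29.
Simple pole: residue = g(a) at a = -1/11, which is 369/638.

The residue is 369/638.


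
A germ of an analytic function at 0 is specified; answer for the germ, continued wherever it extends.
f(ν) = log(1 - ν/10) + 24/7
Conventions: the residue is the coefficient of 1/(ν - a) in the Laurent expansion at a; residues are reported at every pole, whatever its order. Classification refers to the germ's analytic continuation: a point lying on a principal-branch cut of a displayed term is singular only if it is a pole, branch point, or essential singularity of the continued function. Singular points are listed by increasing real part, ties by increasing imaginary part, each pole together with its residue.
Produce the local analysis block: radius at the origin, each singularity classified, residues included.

Branch term (1)*log(1 - ν/(10)): its argument vanishes at ν = 10, a logarithmic branch point, modulus 10.
The radius of convergence is the smallest modulus among the singular points: 10.

Radius of convergence at 0: 10.
At 10: a logarithmic branch point.


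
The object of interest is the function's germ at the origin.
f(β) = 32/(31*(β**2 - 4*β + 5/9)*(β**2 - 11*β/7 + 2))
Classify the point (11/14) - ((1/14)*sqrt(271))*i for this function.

The denominator factor β**2 - 11*β/7 + 2 vanishes at (11/14) - ((1/14)*sqrt(271))*i and appears to the power 1; the numerator there equals 32/31, nonzero, and no other factor vanishes.
Hence a pole whose order is the multiplicity, 1.

The point is a pole of order 1.


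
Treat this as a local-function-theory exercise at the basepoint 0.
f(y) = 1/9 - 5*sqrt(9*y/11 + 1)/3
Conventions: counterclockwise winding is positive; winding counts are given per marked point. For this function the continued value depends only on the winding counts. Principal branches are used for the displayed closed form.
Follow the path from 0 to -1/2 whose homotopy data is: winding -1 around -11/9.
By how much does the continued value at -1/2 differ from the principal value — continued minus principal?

The rational part is single-valued and drops out of the difference; each branch term changes only by its own monodromy.
(-5/3)*sqrt(1 - y/(-11/9)): winding -1 is odd, the square root flips sign, contributing -2*(-5/3)*sqrt(1 - (-1/2)/(-11/9)) = -2*(-5/3)*sqrt(13/22) = (5/33)*sqrt(286).
Summing the contributions at y = -1/2 gives (5/33)*sqrt(286).

Continued minus principal equals (5/33)*sqrt(286).


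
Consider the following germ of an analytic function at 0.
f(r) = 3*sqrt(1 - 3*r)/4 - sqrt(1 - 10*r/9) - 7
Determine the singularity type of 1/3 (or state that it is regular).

The term (3/4)*sqrt(1 - r/(1/3)) has argument 1 - 1/3/(1/3) = 0 at 1/3: a square-root (algebraic, two-sheeted) branch point; the remaining terms are analytic or single-valued there.

The point is an algebraic (square-root) branch point.


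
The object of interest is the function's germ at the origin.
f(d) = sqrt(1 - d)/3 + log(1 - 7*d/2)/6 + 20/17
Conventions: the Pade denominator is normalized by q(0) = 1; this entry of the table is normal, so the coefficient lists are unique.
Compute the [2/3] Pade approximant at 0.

The Pade approximant has numerator coefficients [77/51, -84418913433/12823103740, 60524473489/10258482992]; denominator coefficients [1, -728586873/188575055, 1015367709/377150110, 1899371087/9051602640].

Taylor coefficients needed (expand at 0): a_0 = 77/51, a_1 = -3/4, a_2 = -17/16, a_3 = -173/72, a_4 = -401/64, a_5 = -22421/1280.
Write the denominator as Q(d) = 1 + q1*d + q2*d^2 + q3*d^3. Requiring Q*f - P = O(d^6) with deg P <= 2 kills the coefficients of d^3..d^5 in Q*f:
  d^3: a_3 + q1*a_2 + q2*a_1 + q3*a_0 = 0, i.e. -173/72 + (-17/16)*q1 + (-3/4)*q2 + (77/51)*q3 = 0.
  d^4: a_4 + q1*a_3 + q2*a_2 + q3*a_1 = 0, i.e. -401/64 + (-173/72)*q1 + (-17/16)*q2 + (-3/4)*q3 = 0.
  d^5: a_5 + q1*a_4 + q2*a_3 + q3*a_2 = 0, i.e. -22421/1280 + (-401/64)*q1 + (-173/72)*q2 + (-17/16)*q3 = 0.
Solving this linear system: q1 = -728586873/188575055, q2 = 1015367709/377150110, q3 = 1899371087/9051602640.
The numerator is Q*f truncated at degree 2: P0 = a_0 = 77/51; P1 = a_1 + q1*a_0 = -84418913433/12823103740; P2 = a_2 + q1*a_1 + q2*a_0 = 60524473489/10258482992.


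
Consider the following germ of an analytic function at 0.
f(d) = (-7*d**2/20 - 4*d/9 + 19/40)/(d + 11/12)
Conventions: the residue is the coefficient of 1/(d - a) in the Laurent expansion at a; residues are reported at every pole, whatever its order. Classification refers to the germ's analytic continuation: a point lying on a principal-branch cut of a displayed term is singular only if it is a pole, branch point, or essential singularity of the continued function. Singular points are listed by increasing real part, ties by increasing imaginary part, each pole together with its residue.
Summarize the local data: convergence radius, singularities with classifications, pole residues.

Radius of convergence at 0: 11/12.
At -11/12: a pole of order 1; residue 5083/8640.

Denominator factor (d + 11/12): pole of order 1 at -11/12, modulus 11/12.
The radius of convergence is the smallest modulus among the singular points: 11/12.
At the order-1 pole -11/12 set g(d) = (d - (-11/12))*f(d) = -7*d**2/20 - 4*d/9 + 19/40.
Simple pole: residue = g(a) at a = -11/12, which is 5083/8640.


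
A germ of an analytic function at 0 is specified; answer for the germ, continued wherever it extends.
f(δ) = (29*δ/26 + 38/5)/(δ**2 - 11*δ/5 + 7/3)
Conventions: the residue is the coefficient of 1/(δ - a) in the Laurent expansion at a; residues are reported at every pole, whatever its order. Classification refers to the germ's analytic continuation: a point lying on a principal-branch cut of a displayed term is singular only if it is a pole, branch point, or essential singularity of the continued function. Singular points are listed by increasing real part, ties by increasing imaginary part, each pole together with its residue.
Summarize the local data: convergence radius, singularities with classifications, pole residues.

Denominator factor (δ**2 - 11*δ/5 + 7/3): discriminant -337/75, complex-conjugate roots (11/10) + ((1/30)*sqrt(1011))*i and (11/10) - ((1/30)*sqrt(1011))*i; poles of order 1, moduli (1/3)*sqrt(21) and (1/3)*sqrt(21).
The radius of convergence is the smallest modulus among the singular points: (1/3)*sqrt(21).
The factor δ**2 - 11*δ/5 + 7/3 splits as (δ - a)(δ - a') with a = (11/10) - ((1/30)*sqrt(1011))*i, a' = (11/10) + ((1/30)*sqrt(1011))*i. At the order-1 pole a set g(δ) = (δ - a)*f(δ) = [29*δ/26 + 38/5] / (δ - a').
Simple pole: residue = g(a) at a = (11/10) - ((1/30)*sqrt(1011))*i, which is (29/52) + ((2295/17524)*sqrt(1011))*i.
The factor δ**2 - 11*δ/5 + 7/3 splits as (δ - a)(δ - a') with a = (11/10) + ((1/30)*sqrt(1011))*i, a' = (11/10) - ((1/30)*sqrt(1011))*i. At the order-1 pole a set g(δ) = (δ - a)*f(δ) = [29*δ/26 + 38/5] / (δ - a').
Simple pole: residue = g(a) at a = (11/10) + ((1/30)*sqrt(1011))*i, which is (29/52) - ((2295/17524)*sqrt(1011))*i.
List the singular points by increasing real part (a conjugate pair: the negative imaginary part first).

Radius of convergence at 0: (1/3)*sqrt(21).
At (11/10) - ((1/30)*sqrt(1011))*i: a pole of order 1; residue (29/52) + ((2295/17524)*sqrt(1011))*i.
At (11/10) + ((1/30)*sqrt(1011))*i: a pole of order 1; residue (29/52) - ((2295/17524)*sqrt(1011))*i.


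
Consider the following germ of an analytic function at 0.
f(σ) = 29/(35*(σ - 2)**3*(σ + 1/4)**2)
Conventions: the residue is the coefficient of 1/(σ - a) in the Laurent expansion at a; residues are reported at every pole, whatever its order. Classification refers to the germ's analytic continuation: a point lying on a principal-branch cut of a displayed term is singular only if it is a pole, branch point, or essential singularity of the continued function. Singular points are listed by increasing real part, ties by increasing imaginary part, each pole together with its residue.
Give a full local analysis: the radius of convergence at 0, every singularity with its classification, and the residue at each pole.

Radius of convergence at 0: 1/4.
At -1/4: a pole of order 2; residue -7424/76545.
At 2: a pole of order 3; residue 7424/76545.

Denominator factor (σ + 1/4)^2: pole of order 2 at -1/4, modulus 1/4.
Denominator factor (σ - 2)^3: pole of order 3 at 2, modulus 2.
The radius of convergence is the smallest modulus among the singular points: 1/4.
At the order-2 pole -1/4 set g(σ) = (σ - (-1/4))^2*f(σ) = 29/(35*(σ - 2)**3).
Order-2 pole: residue = g'(a); g'(-1/4) = -7424/76545, so the residue is -7424/76545.
At the order-3 pole 2 set g(σ) = (σ - (2))^3*f(σ) = 29/(35*(σ + 1/4)**2).
Order-3 pole: residue = g''(a)/2; g''(2) = 14848/76545, so the residue is 7424/76545.
List the singular points by increasing real part (a conjugate pair: the negative imaginary part first).


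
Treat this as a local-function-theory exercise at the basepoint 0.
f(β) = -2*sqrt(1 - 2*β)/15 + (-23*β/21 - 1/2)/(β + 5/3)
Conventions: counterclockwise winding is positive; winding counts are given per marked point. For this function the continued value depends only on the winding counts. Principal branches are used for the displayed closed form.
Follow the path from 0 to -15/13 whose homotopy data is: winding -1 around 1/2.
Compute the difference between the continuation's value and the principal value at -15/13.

Continued minus principal equals (4/195)*sqrt(559).

The rational part is single-valued and drops out of the difference; each branch term changes only by its own monodromy.
(-2/15)*sqrt(1 - β/(1/2)): winding -1 is odd, the square root flips sign, contributing -2*(-2/15)*sqrt(1 - (-15/13)/(1/2)) = -2*(-2/15)*sqrt(43/13) = (4/195)*sqrt(559).
Summing the contributions at β = -15/13 gives (4/195)*sqrt(559).


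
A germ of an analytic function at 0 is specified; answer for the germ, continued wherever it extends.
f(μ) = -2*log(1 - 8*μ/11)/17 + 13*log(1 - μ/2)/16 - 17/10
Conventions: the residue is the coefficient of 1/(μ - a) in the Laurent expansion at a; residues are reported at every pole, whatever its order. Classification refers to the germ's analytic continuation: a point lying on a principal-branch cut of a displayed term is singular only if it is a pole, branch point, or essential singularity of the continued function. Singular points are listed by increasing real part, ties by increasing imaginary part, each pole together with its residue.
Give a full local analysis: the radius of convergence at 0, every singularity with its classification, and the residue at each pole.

Radius of convergence at 0: 11/8.
At 11/8: a logarithmic branch point.
At 2: a logarithmic branch point.

Branch term (-2/17)*log(1 - μ/(11/8)): its argument vanishes at μ = 11/8, a logarithmic branch point, modulus 11/8.
Branch term (13/16)*log(1 - μ/(2)): its argument vanishes at μ = 2, a logarithmic branch point, modulus 2.
The radius of convergence is the smallest modulus among the singular points: 11/8.
List the singular points by increasing real part (a conjugate pair: the negative imaginary part first).


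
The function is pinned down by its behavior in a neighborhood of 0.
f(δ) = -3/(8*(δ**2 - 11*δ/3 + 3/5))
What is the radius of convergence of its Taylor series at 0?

The radius of convergence is 11/6 - (1/30)*sqrt(2485).

Denominator factor (δ**2 - 11*δ/3 + 3/5): discriminant 497/45, real irrational roots 11/6 + (1/30)*sqrt(2485) and 11/6 - (1/30)*sqrt(2485); poles of order 1, moduli 11/6 + (1/30)*sqrt(2485) and 11/6 - (1/30)*sqrt(2485).
The radius of convergence is the smallest modulus among the singular points: 11/6 - (1/30)*sqrt(2485).


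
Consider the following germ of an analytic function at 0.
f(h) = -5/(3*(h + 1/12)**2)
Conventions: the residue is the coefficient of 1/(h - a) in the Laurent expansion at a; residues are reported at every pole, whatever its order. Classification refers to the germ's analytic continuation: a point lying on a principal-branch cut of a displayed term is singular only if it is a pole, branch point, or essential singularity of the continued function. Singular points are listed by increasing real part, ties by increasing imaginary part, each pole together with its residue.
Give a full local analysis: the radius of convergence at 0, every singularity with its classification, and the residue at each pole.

Denominator factor (h + 1/12)^2: pole of order 2 at -1/12, modulus 1/12.
The radius of convergence is the smallest modulus among the singular points: 1/12.
At the order-2 pole -1/12 set g(h) = (h - (-1/12))^2*f(h) = -5/3.
Order-2 pole: residue = g'(a); g'(-1/12) = 0, so the residue is 0.

Radius of convergence at 0: 1/12.
At -1/12: a pole of order 2; residue 0.


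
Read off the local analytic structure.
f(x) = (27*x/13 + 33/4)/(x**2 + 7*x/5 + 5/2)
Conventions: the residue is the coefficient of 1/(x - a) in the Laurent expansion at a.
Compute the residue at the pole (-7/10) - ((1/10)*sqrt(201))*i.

The factor x**2 + 7*x/5 + 5/2 splits as (x - a)(x - a') with a = (-7/10) - ((1/10)*sqrt(201))*i, a' = (-7/10) + ((1/10)*sqrt(201))*i. At the order-1 pole a set g(x) = (x - a)*f(x) = [27*x/13 + 33/4] / (x - a').
Simple pole: residue = g(a) at a = (-7/10) - ((1/10)*sqrt(201))*i, which is (27/26) + ((589/3484)*sqrt(201))*i.

The residue is (27/26) + ((589/3484)*sqrt(201))*i.


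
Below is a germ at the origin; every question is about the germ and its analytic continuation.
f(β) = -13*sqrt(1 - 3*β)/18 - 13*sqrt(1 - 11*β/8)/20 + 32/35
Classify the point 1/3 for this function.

The point is an algebraic (square-root) branch point.

The term (-13/18)*sqrt(1 - β/(1/3)) has argument 1 - 1/3/(1/3) = 0 at 1/3: a square-root (algebraic, two-sheeted) branch point; the remaining terms are analytic or single-valued there.


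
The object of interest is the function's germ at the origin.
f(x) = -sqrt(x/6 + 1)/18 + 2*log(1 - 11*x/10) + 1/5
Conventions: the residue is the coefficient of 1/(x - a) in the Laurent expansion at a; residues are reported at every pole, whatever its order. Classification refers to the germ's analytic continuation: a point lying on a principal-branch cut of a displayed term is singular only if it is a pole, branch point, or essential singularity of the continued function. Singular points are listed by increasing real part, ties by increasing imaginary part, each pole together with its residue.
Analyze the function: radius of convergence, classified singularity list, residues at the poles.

Radius of convergence at 0: 10/11.
At -6: an algebraic (square-root) branch point.
At 10/11: a logarithmic branch point.

Branch term (2)*log(1 - x/(10/11)): its argument vanishes at x = 10/11, a logarithmic branch point, modulus 10/11.
Branch term (-1/18)*sqrt(1 - x/(-6)): its argument vanishes at x = -6, a square-root branch point, modulus 6.
The radius of convergence is the smallest modulus among the singular points: 10/11.
List the singular points by increasing real part (a conjugate pair: the negative imaginary part first).


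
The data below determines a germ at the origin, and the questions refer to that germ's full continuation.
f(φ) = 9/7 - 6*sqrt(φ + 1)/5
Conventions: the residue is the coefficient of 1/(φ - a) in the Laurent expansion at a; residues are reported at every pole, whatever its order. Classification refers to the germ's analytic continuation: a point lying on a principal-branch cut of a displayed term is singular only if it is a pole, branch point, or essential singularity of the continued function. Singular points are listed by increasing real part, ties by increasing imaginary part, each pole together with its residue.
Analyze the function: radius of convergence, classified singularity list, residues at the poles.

Radius of convergence at 0: 1.
At -1: an algebraic (square-root) branch point.

Branch term (-6/5)*sqrt(1 - φ/(-1)): its argument vanishes at φ = -1, a square-root branch point, modulus 1.
The radius of convergence is the smallest modulus among the singular points: 1.


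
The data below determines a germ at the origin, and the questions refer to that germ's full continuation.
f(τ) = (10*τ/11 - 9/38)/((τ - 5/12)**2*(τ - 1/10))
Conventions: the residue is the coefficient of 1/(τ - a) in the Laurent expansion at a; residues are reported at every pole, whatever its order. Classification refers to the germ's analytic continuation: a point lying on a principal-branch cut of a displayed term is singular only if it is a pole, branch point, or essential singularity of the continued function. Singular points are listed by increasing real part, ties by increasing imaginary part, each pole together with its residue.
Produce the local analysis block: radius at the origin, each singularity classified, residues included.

Denominator factor (τ - 1/10): pole of order 1 at 1/10, modulus 1/10.
Denominator factor (τ - 5/12)^2: pole of order 2 at 5/12, modulus 5/12.
The radius of convergence is the smallest modulus among the singular points: 1/10.
At the order-1 pole 1/10 set g(τ) = (τ - (1/10))*f(τ) = (10*τ/11 - 9/38)/(τ - 5/12)**2.
Simple pole: residue = g(a) at a = 1/10, which is -109800/75449.
At the order-2 pole 5/12 set g(τ) = (τ - (5/12))^2*f(τ) = (10*τ/11 - 9/38)/(τ - 1/10).
Order-2 pole: residue = g'(a); g'(5/12) = 109800/75449, so the residue is 109800/75449.
List the singular points by increasing real part (a conjugate pair: the negative imaginary part first).

Radius of convergence at 0: 1/10.
At 1/10: a pole of order 1; residue -109800/75449.
At 5/12: a pole of order 2; residue 109800/75449.


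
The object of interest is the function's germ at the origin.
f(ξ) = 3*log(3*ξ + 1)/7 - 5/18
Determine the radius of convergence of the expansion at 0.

Branch term (3/7)*log(1 - ξ/(-1/3)): its argument vanishes at ξ = -1/3, a logarithmic branch point, modulus 1/3.
The radius of convergence is the smallest modulus among the singular points: 1/3.

The radius of convergence is 1/3.


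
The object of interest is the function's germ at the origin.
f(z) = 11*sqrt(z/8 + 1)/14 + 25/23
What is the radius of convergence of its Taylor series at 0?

Branch term (11/14)*sqrt(1 - z/(-8)): its argument vanishes at z = -8, a square-root branch point, modulus 8.
The radius of convergence is the smallest modulus among the singular points: 8.

The radius of convergence is 8.


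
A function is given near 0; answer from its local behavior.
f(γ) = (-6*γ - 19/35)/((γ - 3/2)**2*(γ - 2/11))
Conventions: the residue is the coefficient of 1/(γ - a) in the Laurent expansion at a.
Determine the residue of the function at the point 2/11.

The residue is -27676/29435.

At the order-1 pole 2/11 set g(γ) = (γ - (2/11))*f(γ) = (-6*γ - 19/35)/(γ - 3/2)**2.
Simple pole: residue = g(a) at a = 2/11, which is -27676/29435.


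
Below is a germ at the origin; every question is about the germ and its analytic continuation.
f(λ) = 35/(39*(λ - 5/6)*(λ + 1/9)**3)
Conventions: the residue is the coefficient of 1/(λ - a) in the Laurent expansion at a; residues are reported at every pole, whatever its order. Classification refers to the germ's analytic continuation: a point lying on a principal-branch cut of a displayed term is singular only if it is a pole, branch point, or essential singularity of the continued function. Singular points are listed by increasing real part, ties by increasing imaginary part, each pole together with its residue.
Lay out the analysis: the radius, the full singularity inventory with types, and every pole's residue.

Denominator factor (λ + 1/9)^3: pole of order 3 at -1/9, modulus 1/9.
Denominator factor (λ - 5/6): pole of order 1 at 5/6, modulus 5/6.
The radius of convergence is the smallest modulus among the singular points: 1/9.
At the order-3 pole -1/9 set g(λ) = (λ - (-1/9))^3*f(λ) = 35/(39*(λ - 5/6)).
Order-3 pole: residue = g''(a)/2; g''(-1/9) = -136080/63869, so the residue is -68040/63869.
At the order-1 pole 5/6 set g(λ) = (λ - (5/6))*f(λ) = 35/(39*(λ + 1/9)**3).
Simple pole: residue = g(a) at a = 5/6, which is 68040/63869.
List the singular points by increasing real part (a conjugate pair: the negative imaginary part first).

Radius of convergence at 0: 1/9.
At -1/9: a pole of order 3; residue -68040/63869.
At 5/6: a pole of order 1; residue 68040/63869.


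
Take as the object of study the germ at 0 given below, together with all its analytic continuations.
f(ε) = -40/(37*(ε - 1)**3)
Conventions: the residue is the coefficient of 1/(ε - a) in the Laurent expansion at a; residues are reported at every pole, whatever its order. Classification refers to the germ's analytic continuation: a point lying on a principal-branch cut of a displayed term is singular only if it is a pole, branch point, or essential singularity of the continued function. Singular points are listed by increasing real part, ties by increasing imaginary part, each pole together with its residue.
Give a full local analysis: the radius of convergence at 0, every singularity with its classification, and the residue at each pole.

Radius of convergence at 0: 1.
At 1: a pole of order 3; residue 0.

Denominator factor (ε - 1)^3: pole of order 3 at 1, modulus 1.
The radius of convergence is the smallest modulus among the singular points: 1.
At the order-3 pole 1 set g(ε) = (ε - (1))^3*f(ε) = -40/37.
Order-3 pole: residue = g''(a)/2; g''(1) = 0, so the residue is 0.


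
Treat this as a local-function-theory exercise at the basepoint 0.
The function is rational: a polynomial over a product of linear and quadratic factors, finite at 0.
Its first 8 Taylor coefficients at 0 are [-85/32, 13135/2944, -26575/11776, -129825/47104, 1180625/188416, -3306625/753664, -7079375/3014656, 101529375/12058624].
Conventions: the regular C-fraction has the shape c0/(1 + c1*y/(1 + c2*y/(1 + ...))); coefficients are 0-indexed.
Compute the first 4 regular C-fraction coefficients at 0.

The regular C-fraction coefficients are [-85/32, 2627/1564, -1205741/1027157, 1955/2627].

Taylor coefficients (read off): a_0 = -85/32, a_1 = 13135/2944, a_2 = -26575/11776, a_3 = -129825/47104.
c0 = a_0 = -85/32. Peel one level at a time: if S = 1 + c*y/S' with S'(0) = 1, then c is the y-coefficient of S and S' = c*y/(S - 1).
S_1 = c0/f = 1 + (2627/1564)*y + (1205741/611524)*y^2 + ...; c1 = 2627/1564.
S_2 = c1*y/(S_1 - 1) = 1 + (-1205741/1027157)*y + (6028705/6901129)*y^2 + ...; c2 = -1205741/1027157.
S_3 = c2*y/(S_2 - 1) = 1 + (1955/2627)*y + ...; c3 = 1955/2627.


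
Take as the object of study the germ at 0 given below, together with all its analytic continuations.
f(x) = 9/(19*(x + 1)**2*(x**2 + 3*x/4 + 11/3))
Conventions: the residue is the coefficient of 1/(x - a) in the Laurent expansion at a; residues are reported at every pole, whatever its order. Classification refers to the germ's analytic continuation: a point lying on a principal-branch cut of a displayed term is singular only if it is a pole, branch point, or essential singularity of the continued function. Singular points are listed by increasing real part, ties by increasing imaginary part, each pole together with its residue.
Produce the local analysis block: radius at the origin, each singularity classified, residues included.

Radius of convergence at 0: 1.
At -1: a pole of order 2; residue 1620/41971.
At (-3/8) - ((1/24)*sqrt(2031))*i: a pole of order 1; residue (-810/41971) - ((16254/28414367)*sqrt(2031))*i.
At (-3/8) + ((1/24)*sqrt(2031))*i: a pole of order 1; residue (-810/41971) + ((16254/28414367)*sqrt(2031))*i.


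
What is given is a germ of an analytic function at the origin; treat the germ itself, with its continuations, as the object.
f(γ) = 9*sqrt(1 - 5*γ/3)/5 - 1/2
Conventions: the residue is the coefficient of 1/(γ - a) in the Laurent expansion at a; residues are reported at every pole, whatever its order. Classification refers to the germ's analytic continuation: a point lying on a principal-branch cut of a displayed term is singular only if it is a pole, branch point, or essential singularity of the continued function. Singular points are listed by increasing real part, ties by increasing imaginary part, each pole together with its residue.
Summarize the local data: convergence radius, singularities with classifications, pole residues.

Radius of convergence at 0: 3/5.
At 3/5: an algebraic (square-root) branch point.

Branch term (9/5)*sqrt(1 - γ/(3/5)): its argument vanishes at γ = 3/5, a square-root branch point, modulus 3/5.
The radius of convergence is the smallest modulus among the singular points: 3/5.


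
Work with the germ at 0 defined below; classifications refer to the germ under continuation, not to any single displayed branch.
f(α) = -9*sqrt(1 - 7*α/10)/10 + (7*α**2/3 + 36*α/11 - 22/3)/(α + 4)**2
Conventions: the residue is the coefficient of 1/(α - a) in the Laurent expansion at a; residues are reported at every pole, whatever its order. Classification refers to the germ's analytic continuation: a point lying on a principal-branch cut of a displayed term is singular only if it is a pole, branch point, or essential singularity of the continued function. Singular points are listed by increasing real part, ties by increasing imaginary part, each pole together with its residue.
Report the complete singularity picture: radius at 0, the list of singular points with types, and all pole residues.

Denominator factor (α + 4)^2: pole of order 2 at -4, modulus 4.
Branch term (-9/10)*sqrt(1 - α/(10/7)): its argument vanishes at α = 10/7, a square-root branch point, modulus 10/7.
The radius of convergence is the smallest modulus among the singular points: 10/7.
The branch term is analytic at -4 and contributes nothing to the residue; only the rational part matters.
At the order-2 pole -4 set g(α) = (α - (-4))^2*(rational part) = 7*α**2/3 + 36*α/11 - 22/3.
Order-2 pole: residue = g'(a); g'(-4) = -508/33, so the residue is -508/33.
List the singular points by increasing real part (a conjugate pair: the negative imaginary part first).

Radius of convergence at 0: 10/7.
At -4: a pole of order 2; residue -508/33.
At 10/7: an algebraic (square-root) branch point.


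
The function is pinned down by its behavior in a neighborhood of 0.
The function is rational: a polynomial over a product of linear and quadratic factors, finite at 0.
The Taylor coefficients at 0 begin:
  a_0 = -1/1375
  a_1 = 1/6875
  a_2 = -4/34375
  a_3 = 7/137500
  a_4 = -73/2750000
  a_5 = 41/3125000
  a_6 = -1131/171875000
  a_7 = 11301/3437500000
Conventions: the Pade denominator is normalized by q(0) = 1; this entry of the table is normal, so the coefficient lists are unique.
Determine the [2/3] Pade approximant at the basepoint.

Taylor coefficients needed (read off): a_0 = -1/1375, a_1 = 1/6875, a_2 = -4/34375, a_3 = 7/137500, a_4 = -73/2750000, a_5 = 41/3125000.
Write the denominator as Q(μ) = 1 + q1*μ + q2*μ^2 + q3*μ^3. Requiring Q*f - P = O(μ^6) with deg P <= 2 kills the coefficients of μ^3..μ^5 in Q*f:
  μ^3: a_3 + q1*a_2 + q2*a_1 + q3*a_0 = 0, i.e. 7/137500 + (-4/34375)*q1 + (1/6875)*q2 + (-1/1375)*q3 = 0.
  μ^4: a_4 + q1*a_3 + q2*a_2 + q3*a_1 = 0, i.e. -73/2750000 + (7/137500)*q1 + (-4/34375)*q2 + (1/6875)*q3 = 0.
  μ^5: a_5 + q1*a_4 + q2*a_3 + q3*a_2 = 0, i.e. 41/3125000 + (-73/2750000)*q1 + (7/137500)*q2 + (-4/34375)*q3 = 0.
Solving this linear system: q1 = 171/680, q2 = -1467/13600, q3 = 557/68000.
The numerator is Q*f truncated at degree 2: P0 = a_0 = -1/1375; P1 = a_1 + q1*a_0 = -7/187000; P2 = a_2 + q1*a_1 + q2*a_0 = -1/748000.

The Pade approximant has numerator coefficients [-1/1375, -7/187000, -1/748000]; denominator coefficients [1, 171/680, -1467/13600, 557/68000].


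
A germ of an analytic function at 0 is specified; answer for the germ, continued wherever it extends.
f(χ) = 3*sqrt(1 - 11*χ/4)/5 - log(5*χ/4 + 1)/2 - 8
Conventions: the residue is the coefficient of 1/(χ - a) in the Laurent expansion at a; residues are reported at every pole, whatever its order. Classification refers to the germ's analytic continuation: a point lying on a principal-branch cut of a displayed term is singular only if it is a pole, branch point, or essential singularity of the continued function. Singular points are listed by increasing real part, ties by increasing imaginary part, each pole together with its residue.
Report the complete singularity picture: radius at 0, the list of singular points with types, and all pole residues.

Branch term (3/5)*sqrt(1 - χ/(4/11)): its argument vanishes at χ = 4/11, a square-root branch point, modulus 4/11.
Branch term (-1/2)*log(1 - χ/(-4/5)): its argument vanishes at χ = -4/5, a logarithmic branch point, modulus 4/5.
The radius of convergence is the smallest modulus among the singular points: 4/11.
List the singular points by increasing real part (a conjugate pair: the negative imaginary part first).

Radius of convergence at 0: 4/11.
At -4/5: a logarithmic branch point.
At 4/11: an algebraic (square-root) branch point.


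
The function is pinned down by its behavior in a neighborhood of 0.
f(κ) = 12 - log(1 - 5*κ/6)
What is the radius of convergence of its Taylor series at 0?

Branch term (-1)*log(1 - κ/(6/5)): its argument vanishes at κ = 6/5, a logarithmic branch point, modulus 6/5.
The radius of convergence is the smallest modulus among the singular points: 6/5.

The radius of convergence is 6/5.


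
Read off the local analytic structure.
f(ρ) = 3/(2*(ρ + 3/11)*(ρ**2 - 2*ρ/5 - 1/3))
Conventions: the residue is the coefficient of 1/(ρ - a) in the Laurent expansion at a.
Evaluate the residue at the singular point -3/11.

At the order-1 pole -3/11 set g(ρ) = (ρ - (-3/11))*f(ρ) = 3/(2*(ρ**2 - 2*ρ/5 - 1/3)).
Simple pole: residue = g(a) at a = -3/11, which is -5445/544.

The residue is -5445/544.


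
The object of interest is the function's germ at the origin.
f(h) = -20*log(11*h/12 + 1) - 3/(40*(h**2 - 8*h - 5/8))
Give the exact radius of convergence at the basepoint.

Denominator factor (h**2 - 8*h - 5/8): discriminant 133/2, real irrational roots 4 + (1/4)*sqrt(266) and 4 - (1/4)*sqrt(266); poles of order 1, moduli 4 + (1/4)*sqrt(266) and -4 + (1/4)*sqrt(266).
Branch term (-20)*log(1 - h/(-12/11)): its argument vanishes at h = -12/11, a logarithmic branch point, modulus 12/11.
The radius of convergence is the smallest modulus among the singular points: -4 + (1/4)*sqrt(266).

The radius of convergence is -4 + (1/4)*sqrt(266).


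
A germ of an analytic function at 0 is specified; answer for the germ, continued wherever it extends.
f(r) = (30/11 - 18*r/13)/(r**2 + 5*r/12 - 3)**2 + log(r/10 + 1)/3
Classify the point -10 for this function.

The point is a logarithmic branch point.

The term (1/3)*log(1 - r/(-10)) has argument 1 - -10/(-10) = 0 at -10: a logarithmic (infinitely-sheeted) branch point; the remaining terms are analytic or single-valued there.


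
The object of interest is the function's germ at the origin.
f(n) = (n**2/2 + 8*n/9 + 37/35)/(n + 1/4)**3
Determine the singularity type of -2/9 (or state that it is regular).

Denominator factors: n + 1/4 = 1/36 at n = -2/9 — none vanishes.
So the germ continues analytically to -2/9.

The point is a regular point.


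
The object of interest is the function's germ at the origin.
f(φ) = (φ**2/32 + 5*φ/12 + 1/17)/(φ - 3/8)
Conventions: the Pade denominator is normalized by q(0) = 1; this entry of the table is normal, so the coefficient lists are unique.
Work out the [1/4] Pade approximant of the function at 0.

Taylor coefficients needed (expand at 0): a_0 = -8/51, a_1 = -26/17, a_2 = -283/68, a_3 = -566/51, a_4 = -4528/153, a_5 = -36224/459.
Write the denominator as Q(φ) = 1 + q1*φ + q2*φ^2 + q3*φ^3 + q4*φ^4. Requiring Q*f - P = O(φ^6) with deg P <= 1 kills the coefficients of φ^2..φ^5 in Q*f:
  φ^2: a_2 + q1*a_1 + q2*a_0 = 0, i.e. -283/68 + (-26/17)*q1 + (-8/51)*q2 = 0.
  φ^3: a_3 + q1*a_2 + q2*a_1 + q3*a_0 = 0, i.e. -566/51 + (-283/68)*q1 + (-26/17)*q2 + (-8/51)*q3 = 0.
  φ^4: a_4 + q1*a_3 + q2*a_2 + q3*a_1 + q4*a_0 = 0, i.e. -4528/153 + (-566/51)*q1 + (-283/68)*q2 + (-26/17)*q3 + (-8/51)*q4 = 0.
  φ^5: a_5 + q1*a_4 + q2*a_3 + q3*a_2 + q4*a_1 = 0, i.e. -36224/459 + (-4528/153)*q1 + (-566/51)*q2 + (-283/68)*q3 + (-26/17)*q4 = 0.
Solving this linear system: q1 = -294320/107319, q2 = 238003/1144736, q3 = -72165/4578944, q4 = 43299/36631552.
The numerator is Q*f truncated at degree 1: P0 = a_0 = -8/51; P1 = a_1 + q1*a_0 = -6016322/5473269.

The Pade approximant has numerator coefficients [-8/51, -6016322/5473269]; denominator coefficients [1, -294320/107319, 238003/1144736, -72165/4578944, 43299/36631552].
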